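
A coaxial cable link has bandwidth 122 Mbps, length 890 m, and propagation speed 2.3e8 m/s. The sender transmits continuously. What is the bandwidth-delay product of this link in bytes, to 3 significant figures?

Propagation delay = 890 / 2.3e+08 = 3.86957e-06 s.
BDP = R × t_prop = 122000000 × 3.86957e-06 = 472.087 bits.
In bytes: 472.087/8 = 59.0 bytes.

59.0 bytes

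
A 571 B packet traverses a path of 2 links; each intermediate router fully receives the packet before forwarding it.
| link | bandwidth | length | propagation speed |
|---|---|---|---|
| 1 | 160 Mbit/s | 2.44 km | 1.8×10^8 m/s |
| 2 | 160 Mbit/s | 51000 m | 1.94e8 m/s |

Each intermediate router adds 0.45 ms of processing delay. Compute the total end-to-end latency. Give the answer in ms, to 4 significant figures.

0.7835 ms

L = 571 × 8 = 4568 bits.
Transmission delay per hop = L/R = 4568/160000000 = 0.02855 ms; 2 hops → 0.0571 ms.
Propagation delays (d/s per hop): 0.0135556, 0.262887 ms; sum = 0.276442 ms.
Processing at 1 router(s): 1 × 0.45 ms = 0.45 ms.
End-to-end = 0.7835 ms.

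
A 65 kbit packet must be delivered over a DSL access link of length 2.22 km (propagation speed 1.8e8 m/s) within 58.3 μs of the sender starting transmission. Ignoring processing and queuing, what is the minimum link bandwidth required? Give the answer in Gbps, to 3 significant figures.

1.41 Gbps

Propagation delay = 2220 / 180000000 = 12.3333 μs.
Transmission budget = 58.3 − 12.3333 = 45.9667 μs.
R ≥ L / t_tx = 65000 bits / 4.59667e-05 s = 1.41 Gbps.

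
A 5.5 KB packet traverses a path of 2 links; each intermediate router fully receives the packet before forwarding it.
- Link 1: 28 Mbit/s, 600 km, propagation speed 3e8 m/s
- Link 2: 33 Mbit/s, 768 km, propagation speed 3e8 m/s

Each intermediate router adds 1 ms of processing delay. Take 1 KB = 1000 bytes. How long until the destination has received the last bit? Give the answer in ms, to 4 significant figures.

8.465 ms

L = 44000 bits.
Transmission delays (L/R per hop): 1.57143, 1.33333 ms; sum = 2.90476 ms.
Propagation delays (d/s per hop): 2, 2.56 ms; sum = 4.56 ms.
Processing at 1 router(s): 1 × 1 ms = 1 ms.
End-to-end = 8.465 ms.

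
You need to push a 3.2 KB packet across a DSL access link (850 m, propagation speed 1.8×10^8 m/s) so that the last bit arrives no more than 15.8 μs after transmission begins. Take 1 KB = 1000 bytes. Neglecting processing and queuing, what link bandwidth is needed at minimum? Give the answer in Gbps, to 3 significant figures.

2.31 Gbps

L = 25600 bits.
Propagation delay = 850 / 180000000 = 4.72222 μs.
Transmission budget = 15.8 − 4.72222 = 11.0778 μs.
R ≥ L / t_tx = 25600 bits / 1.10778e-05 s = 2.31 Gbps.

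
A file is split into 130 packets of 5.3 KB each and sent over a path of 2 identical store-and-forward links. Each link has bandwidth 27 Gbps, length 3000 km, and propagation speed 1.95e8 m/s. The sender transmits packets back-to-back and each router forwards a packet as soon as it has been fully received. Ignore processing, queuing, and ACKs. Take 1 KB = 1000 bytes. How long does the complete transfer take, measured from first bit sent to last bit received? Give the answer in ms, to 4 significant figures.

Per-hop transmission t_tx = L/R = 42400/27000000000 = 0.00157037 ms.
Per-hop propagation t_prop = 3000000/195000000 = 15.3846 ms.
Pipeline fill: first packet needs 2·t_tx to clear all hops; remaining 129 packets each add one t_tx.
Total = (2+130-1)·t_tx + 2·t_prop = 131·0.00157037 + 2·15.3846 = 30.97 ms.

30.97 ms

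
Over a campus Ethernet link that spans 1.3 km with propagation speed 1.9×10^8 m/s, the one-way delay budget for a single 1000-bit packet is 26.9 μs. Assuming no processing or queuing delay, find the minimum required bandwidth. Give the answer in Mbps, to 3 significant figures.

Propagation delay = 1300 / 190000000 = 6.84211 μs.
Transmission budget = 26.9 − 6.84211 = 20.0579 μs.
R ≥ L / t_tx = 1000 bits / 2.00579e-05 s = 49.9 Mbps.

49.9 Mbps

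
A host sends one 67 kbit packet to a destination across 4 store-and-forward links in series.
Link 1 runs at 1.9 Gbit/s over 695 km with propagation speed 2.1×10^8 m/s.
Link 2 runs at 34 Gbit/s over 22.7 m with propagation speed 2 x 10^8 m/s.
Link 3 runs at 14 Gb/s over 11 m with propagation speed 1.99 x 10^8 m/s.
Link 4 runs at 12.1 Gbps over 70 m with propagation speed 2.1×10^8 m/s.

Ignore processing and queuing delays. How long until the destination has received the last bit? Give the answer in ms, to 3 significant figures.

L = 67000 bits.
Transmission delays (L/R per hop): 0.0352632, 0.00197059, 0.00478571, 0.00553719 ms; sum = 0.0475567 ms.
Propagation delays (d/s per hop): 3.30952, 0.0001135, 5.52764e-05, 0.000333333 ms; sum = 3.31003 ms.
End-to-end = 3.36 ms.

3.36 ms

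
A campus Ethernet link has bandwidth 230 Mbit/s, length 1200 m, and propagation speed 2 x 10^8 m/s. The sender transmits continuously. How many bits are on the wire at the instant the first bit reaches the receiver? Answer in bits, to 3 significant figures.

Propagation delay = 1200 / 200000000 = 6e-06 s.
BDP = R × t_prop = 230000000 × 6e-06 = 1380 bits.

1380 bits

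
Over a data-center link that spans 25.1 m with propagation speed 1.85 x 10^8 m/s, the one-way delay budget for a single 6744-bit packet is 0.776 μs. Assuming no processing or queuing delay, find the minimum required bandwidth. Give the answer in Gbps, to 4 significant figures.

Propagation delay = 25.1 / 185000000 = 0.135676 μs.
Transmission budget = 0.776 − 0.135676 = 0.640324 μs.
R ≥ L / t_tx = 6744 bits / 6.40324e-07 s = 10.53 Gbps.

10.53 Gbps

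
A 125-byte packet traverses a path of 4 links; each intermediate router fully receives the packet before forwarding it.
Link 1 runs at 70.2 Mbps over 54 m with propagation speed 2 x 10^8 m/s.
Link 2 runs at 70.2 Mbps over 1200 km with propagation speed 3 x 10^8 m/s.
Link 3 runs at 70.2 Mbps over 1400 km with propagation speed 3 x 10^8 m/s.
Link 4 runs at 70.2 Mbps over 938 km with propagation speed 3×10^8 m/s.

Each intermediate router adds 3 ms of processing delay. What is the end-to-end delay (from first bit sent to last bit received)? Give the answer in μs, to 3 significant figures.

20900 μs

L = 125 × 8 = 1000 bits.
Transmission delay per hop = L/R = 1000/70200000 = 14.245 μs; 4 hops → 56.9801 μs.
Propagation delays (d/s per hop): 0.27, 4000, 4666.67, 3126.67 μs; sum = 11793.6 μs.
Processing at 3 router(s): 3 × 3 ms = 9000 μs.
End-to-end = 20900 μs.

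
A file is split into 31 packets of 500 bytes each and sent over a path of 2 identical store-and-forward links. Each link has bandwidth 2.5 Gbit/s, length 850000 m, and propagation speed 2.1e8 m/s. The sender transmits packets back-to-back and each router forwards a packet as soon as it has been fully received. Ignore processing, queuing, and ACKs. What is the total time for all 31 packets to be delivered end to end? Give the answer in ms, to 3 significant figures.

Per-hop transmission t_tx = L/R = 4000/2500000000 = 0.0016 ms.
Per-hop propagation t_prop = 850000/210000000 = 4.04762 ms.
Pipeline fill: first packet needs 2·t_tx to clear all hops; remaining 30 packets each add one t_tx.
Total = (2+31-1)·t_tx + 2·t_prop = 32·0.0016 + 2·4.04762 = 8.15 ms.

8.15 ms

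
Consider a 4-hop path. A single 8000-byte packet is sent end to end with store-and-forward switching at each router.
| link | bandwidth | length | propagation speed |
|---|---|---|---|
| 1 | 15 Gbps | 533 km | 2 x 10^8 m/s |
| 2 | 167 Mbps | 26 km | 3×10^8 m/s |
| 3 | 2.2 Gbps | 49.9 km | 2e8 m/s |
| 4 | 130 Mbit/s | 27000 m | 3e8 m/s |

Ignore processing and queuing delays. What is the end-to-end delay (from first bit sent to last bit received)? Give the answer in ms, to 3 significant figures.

L = 8000 × 8 = 64000 bits.
Transmission delays (L/R per hop): 0.00426667, 0.383234, 0.0290909, 0.492308 ms; sum = 0.908899 ms.
Propagation delays (d/s per hop): 2.665, 0.0866667, 0.2495, 0.09 ms; sum = 3.09117 ms.
End-to-end = 4.00 ms.

4.00 ms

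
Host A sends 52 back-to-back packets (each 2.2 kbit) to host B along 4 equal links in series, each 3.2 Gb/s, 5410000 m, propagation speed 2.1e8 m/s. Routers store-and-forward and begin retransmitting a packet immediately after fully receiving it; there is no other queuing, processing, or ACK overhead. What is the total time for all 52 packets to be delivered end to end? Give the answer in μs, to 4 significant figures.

103100 μs

Per-hop transmission t_tx = L/R = 2200/3200000000 = 0.6875 μs.
Per-hop propagation t_prop = 5410000/210000000 = 25761.9 μs.
Pipeline fill: first packet needs 4·t_tx to clear all hops; remaining 51 packets each add one t_tx.
Total = (4+52-1)·t_tx + 4·t_prop = 55·0.6875 + 4·25761.9 = 103100 μs.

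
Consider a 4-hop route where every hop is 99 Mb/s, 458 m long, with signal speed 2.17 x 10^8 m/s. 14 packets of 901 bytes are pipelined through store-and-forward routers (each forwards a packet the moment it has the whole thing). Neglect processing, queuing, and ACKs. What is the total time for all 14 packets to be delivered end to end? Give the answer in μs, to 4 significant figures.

1246 μs

Per-hop transmission t_tx = L/R = 7208/99000000 = 72.8081 μs.
Per-hop propagation t_prop = 458/217000000 = 2.1106 μs.
Pipeline fill: first packet needs 4·t_tx to clear all hops; remaining 13 packets each add one t_tx.
Total = (4+14-1)·t_tx + 4·t_prop = 17·72.8081 + 4·2.1106 = 1246 μs.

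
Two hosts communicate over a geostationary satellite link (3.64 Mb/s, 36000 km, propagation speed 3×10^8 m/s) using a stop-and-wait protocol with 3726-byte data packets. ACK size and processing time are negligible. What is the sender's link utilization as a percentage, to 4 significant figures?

t_tx = L/R = 29808/3640000 = 0.00818901 s.
t_prop = 36000000/300000000 = 0.12 s; RTT = 0.24 s.
Cycle = t_tx + RTT = 0.248189 s.
Utilization = t_tx / cycle = 0.00818901/0.248189 = 3.300 %.

3.300 %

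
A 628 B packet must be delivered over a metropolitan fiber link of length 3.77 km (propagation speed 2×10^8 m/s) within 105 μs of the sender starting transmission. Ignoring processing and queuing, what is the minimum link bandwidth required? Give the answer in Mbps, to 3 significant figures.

L = 5024 bits.
Propagation delay = 3770 / 200000000 = 18.85 μs.
Transmission budget = 105 − 18.85 = 86.15 μs.
R ≥ L / t_tx = 5024 bits / 8.615e-05 s = 58.3 Mbps.

58.3 Mbps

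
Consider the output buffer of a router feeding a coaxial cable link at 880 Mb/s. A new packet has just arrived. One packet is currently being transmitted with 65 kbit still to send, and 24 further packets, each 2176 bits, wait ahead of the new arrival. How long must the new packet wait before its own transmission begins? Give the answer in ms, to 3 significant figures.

Each queued packet: L/R = 2176/880000000 = 0.00247273 ms.
24 queued → 0.0593455 ms.
Plus remaining 65000 bits of current packet: 0.0738636 ms.
Queuing delay = 0.133 ms.

0.133 ms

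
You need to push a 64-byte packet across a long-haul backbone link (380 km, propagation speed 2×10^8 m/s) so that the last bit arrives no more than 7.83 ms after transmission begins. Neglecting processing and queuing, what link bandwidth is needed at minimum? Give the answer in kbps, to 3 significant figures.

86.3 kbps

L = 512 bits.
Propagation delay = 380000 / 200000000 = 1.9 ms.
Transmission budget = 7.83 − 1.9 = 5.93 ms.
R ≥ L / t_tx = 512 bits / 0.00593 s = 86.3 kbps.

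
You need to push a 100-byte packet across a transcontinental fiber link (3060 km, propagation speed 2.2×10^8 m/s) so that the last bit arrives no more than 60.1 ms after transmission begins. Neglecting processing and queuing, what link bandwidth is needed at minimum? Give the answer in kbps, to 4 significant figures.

L = 800 bits.
Propagation delay = 3060000 / 2.2e+08 = 13.9091 ms.
Transmission budget = 60.1 − 13.9091 = 46.1909 ms.
R ≥ L / t_tx = 800 bits / 0.0461909 s = 17.32 kbps.

17.32 kbps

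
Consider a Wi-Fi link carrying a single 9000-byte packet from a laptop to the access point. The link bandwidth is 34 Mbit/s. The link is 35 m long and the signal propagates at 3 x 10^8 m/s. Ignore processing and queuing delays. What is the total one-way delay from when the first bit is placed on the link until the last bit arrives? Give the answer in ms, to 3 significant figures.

L = 9000 × 8 = 72000 bits.
Transmission delay = L/R = 72000 / 34000000 = 2.11765 ms.
Propagation delay = d/s = 35 m / 300000000 m/s = 0.000116667 ms.
Total = 2.12 ms.

2.12 ms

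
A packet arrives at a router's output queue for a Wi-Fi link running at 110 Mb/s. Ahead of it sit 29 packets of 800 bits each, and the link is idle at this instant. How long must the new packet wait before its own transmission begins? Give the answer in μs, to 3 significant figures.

211 μs

Each queued packet: L/R = 800/110000000 = 7.27273 μs.
29 queued → 210.909 μs.
Queuing delay = 211 μs.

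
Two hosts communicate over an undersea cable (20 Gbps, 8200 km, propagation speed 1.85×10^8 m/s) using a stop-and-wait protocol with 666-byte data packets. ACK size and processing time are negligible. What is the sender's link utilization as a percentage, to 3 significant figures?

0.000301 %

t_tx = L/R = 5328/20000000000 = 2.664e-07 s.
t_prop = 8200000/185000000 = 0.0443243 s; RTT = 0.0886486 s.
Cycle = t_tx + RTT = 0.0886489 s.
Utilization = t_tx / cycle = 2.664e-07/0.0886489 = 0.000301 %.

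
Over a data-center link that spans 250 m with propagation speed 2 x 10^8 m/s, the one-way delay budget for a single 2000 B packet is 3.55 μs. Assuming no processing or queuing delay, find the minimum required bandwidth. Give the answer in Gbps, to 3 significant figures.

6.96 Gbps

L = 16000 bits.
Propagation delay = 250 / 200000000 = 1.25 μs.
Transmission budget = 3.55 − 1.25 = 2.3 μs.
R ≥ L / t_tx = 16000 bits / 2.3e-06 s = 6.96 Gbps.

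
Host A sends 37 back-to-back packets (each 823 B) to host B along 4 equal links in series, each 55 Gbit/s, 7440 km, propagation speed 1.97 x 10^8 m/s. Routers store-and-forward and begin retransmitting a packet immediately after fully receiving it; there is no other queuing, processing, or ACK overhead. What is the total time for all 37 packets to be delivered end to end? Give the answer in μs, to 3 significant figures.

Per-hop transmission t_tx = L/R = 6584/55000000000 = 0.119709 μs.
Per-hop propagation t_prop = 7440000/197000000 = 37766.5 μs.
Pipeline fill: first packet needs 4·t_tx to clear all hops; remaining 36 packets each add one t_tx.
Total = (4+37-1)·t_tx + 4·t_prop = 40·0.119709 + 4·37766.5 = 151000 μs.

151000 μs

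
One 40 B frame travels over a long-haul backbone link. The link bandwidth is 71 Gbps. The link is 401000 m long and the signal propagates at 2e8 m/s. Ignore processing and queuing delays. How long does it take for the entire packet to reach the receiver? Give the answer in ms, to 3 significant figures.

L = 40 × 8 = 320 bits.
Transmission delay = L/R = 320 / 71000000000 = 4.50704e-06 ms.
Propagation delay = d/s = 401000 m / 200000000 m/s = 2.005 ms.
Total = 2.01 ms.

2.01 ms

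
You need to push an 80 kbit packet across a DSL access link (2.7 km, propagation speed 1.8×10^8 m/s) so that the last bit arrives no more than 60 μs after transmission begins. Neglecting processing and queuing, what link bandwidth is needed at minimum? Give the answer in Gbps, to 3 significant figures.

1.78 Gbps

Propagation delay = 2700 / 180000000 = 15 μs.
Transmission budget = 60 − 15 = 45 μs.
R ≥ L / t_tx = 80000 bits / 4.5e-05 s = 1.78 Gbps.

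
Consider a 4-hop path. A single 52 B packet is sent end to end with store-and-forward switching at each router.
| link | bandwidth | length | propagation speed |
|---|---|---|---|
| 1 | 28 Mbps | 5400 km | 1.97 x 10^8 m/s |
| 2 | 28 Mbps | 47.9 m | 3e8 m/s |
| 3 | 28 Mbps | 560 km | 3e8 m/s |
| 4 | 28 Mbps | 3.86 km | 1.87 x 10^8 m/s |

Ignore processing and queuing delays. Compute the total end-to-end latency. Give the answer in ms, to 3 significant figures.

29.4 ms

L = 52 × 8 = 416 bits.
Transmission delay per hop = L/R = 416/28000000 = 0.0148571 ms; 4 hops → 0.0594286 ms.
Propagation delays (d/s per hop): 27.4112, 0.000159667, 1.86667, 0.0206417 ms; sum = 29.2986 ms.
End-to-end = 29.4 ms.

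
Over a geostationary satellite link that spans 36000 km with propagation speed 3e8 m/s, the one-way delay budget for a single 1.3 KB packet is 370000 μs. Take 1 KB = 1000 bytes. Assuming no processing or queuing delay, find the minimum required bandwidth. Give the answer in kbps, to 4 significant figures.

L = 10400 bits.
Propagation delay = 36000000 / 300000000 = 120000 μs.
Transmission budget = 370000 − 120000 = 250000 μs.
R ≥ L / t_tx = 10400 bits / 0.25 s = 41.60 kbps.

41.60 kbps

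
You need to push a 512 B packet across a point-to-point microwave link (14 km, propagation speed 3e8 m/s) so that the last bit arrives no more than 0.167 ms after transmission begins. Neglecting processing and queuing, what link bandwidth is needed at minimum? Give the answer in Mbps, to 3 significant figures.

L = 4096 bits.
Propagation delay = 14000 / 300000000 = 0.0466667 ms.
Transmission budget = 0.167 − 0.0466667 = 0.120333 ms.
R ≥ L / t_tx = 4096 bits / 0.000120333 s = 34.0 Mbps.

34.0 Mbps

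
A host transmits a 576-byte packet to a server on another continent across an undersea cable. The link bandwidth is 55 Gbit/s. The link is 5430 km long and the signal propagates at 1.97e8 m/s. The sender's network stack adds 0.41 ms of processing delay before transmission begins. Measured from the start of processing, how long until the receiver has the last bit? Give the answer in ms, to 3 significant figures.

28.0 ms

L = 576 × 8 = 4608 bits.
Transmission delay = L/R = 4608 / 55000000000 = 8.37818e-05 ms.
Propagation delay = d/s = 5430000 m / 197000000 m/s = 27.5635 ms.
Plus processing delay 0.41 ms = 0.41 ms.
Total = 28.0 ms.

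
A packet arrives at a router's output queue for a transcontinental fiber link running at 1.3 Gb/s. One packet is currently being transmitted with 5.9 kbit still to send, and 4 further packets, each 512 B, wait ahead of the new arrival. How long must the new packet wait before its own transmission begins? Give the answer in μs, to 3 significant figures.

17.1 μs

Each queued packet: L/R = 4096/1300000000 = 3.15077 μs.
4 queued → 12.6031 μs.
Plus remaining 5900 bits of current packet: 4.53846 μs.
Queuing delay = 17.1 μs.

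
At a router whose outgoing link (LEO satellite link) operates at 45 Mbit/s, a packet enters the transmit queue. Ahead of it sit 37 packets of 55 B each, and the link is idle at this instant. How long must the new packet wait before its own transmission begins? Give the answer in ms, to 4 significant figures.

Each queued packet: L/R = 440/45000000 = 0.00977778 ms.
37 queued → 0.361778 ms.
Queuing delay = 0.3618 ms.

0.3618 ms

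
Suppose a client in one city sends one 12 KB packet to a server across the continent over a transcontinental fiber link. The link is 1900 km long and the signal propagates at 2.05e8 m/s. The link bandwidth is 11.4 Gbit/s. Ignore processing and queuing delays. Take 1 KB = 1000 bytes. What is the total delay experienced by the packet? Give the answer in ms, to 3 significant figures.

9.28 ms

L = 96000 bits.
Transmission delay = L/R = 96000 / 11400000000 = 0.00842105 ms.
Propagation delay = d/s = 1900000 m / 2.05e+08 m/s = 9.26829 ms.
Total = 9.28 ms.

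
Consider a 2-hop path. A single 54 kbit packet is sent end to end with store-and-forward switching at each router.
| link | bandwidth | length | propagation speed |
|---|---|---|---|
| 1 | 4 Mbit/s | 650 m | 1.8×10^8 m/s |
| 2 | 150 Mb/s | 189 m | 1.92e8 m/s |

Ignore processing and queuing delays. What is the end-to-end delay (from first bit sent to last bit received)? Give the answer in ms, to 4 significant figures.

L = 54000 bits.
Transmission delays (L/R per hop): 13.5, 0.36 ms; sum = 13.86 ms.
Propagation delays (d/s per hop): 0.00361111, 0.000984375 ms; sum = 0.00459549 ms.
End-to-end = 13.86 ms.

13.86 ms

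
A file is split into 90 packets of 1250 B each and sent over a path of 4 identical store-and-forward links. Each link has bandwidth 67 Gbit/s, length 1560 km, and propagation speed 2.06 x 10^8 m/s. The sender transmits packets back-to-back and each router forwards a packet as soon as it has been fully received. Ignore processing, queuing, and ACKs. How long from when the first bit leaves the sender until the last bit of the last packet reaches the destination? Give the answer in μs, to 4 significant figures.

30310 μs

Per-hop transmission t_tx = L/R = 10000/67000000000 = 0.149254 μs.
Per-hop propagation t_prop = 1560000/206000000 = 7572.82 μs.
Pipeline fill: first packet needs 4·t_tx to clear all hops; remaining 89 packets each add one t_tx.
Total = (4+90-1)·t_tx + 4·t_prop = 93·0.149254 + 4·7572.82 = 30310 μs.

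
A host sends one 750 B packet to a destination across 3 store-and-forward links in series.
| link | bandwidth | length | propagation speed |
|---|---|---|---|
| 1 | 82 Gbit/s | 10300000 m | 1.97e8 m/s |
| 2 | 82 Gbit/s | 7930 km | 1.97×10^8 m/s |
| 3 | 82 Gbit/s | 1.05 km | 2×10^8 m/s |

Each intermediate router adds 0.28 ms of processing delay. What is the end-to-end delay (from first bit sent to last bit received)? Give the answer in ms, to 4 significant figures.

L = 750 × 8 = 6000 bits.
Transmission delay per hop = L/R = 6000/82000000000 = 7.31707e-05 ms; 3 hops → 0.000219512 ms.
Propagation delays (d/s per hop): 52.2843, 40.2538, 0.00525 ms; sum = 92.5433 ms.
Processing at 2 router(s): 2 × 0.28 ms = 0.56 ms.
End-to-end = 93.10 ms.

93.10 ms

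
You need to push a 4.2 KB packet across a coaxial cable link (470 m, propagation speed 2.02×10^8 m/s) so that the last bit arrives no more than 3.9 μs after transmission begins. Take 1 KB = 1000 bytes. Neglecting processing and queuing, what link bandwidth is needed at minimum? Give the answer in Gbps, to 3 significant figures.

21.4 Gbps

L = 33600 bits.
Propagation delay = 470 / 202000000 = 2.32673 μs.
Transmission budget = 3.9 − 2.32673 = 1.57327 μs.
R ≥ L / t_tx = 33600 bits / 1.57327e-06 s = 21.4 Gbps.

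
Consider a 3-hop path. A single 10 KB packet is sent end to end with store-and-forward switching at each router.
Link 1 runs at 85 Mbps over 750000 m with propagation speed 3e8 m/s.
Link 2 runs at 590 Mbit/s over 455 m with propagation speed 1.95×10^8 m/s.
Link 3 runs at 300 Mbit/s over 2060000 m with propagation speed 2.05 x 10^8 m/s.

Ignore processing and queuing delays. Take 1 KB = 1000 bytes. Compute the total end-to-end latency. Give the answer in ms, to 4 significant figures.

L = 80000 bits.
Transmission delays (L/R per hop): 0.941176, 0.135593, 0.266667 ms; sum = 1.34344 ms.
Propagation delays (d/s per hop): 2.5, 0.00233333, 10.0488 ms; sum = 12.5511 ms.
End-to-end = 13.89 ms.

13.89 ms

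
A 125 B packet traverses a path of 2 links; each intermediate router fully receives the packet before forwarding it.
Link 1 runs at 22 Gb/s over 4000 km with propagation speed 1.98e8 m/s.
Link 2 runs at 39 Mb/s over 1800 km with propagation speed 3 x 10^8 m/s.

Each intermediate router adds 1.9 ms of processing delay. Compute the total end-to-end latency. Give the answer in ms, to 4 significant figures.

28.13 ms

L = 125 × 8 = 1000 bits.
Transmission delays (L/R per hop): 4.54545e-05, 0.025641 ms; sum = 0.0256865 ms.
Propagation delays (d/s per hop): 20.202, 6 ms; sum = 26.202 ms.
Processing at 1 router(s): 1 × 1.9 ms = 1.9 ms.
End-to-end = 28.13 ms.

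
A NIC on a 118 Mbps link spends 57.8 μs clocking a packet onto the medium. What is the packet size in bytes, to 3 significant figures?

L = R × t_tx = 118000000 b/s × 5.78e-05 s = 6820.4 bits.
In bytes: 6820.4 / 8 = 853 bytes.

853 bytes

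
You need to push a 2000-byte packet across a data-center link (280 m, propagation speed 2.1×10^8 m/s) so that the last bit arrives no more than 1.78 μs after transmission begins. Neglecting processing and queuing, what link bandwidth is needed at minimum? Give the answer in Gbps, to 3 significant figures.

35.8 Gbps

L = 16000 bits.
Propagation delay = 280 / 210000000 = 1.33333 μs.
Transmission budget = 1.78 − 1.33333 = 0.446667 μs.
R ≥ L / t_tx = 16000 bits / 4.46667e-07 s = 35.8 Gbps.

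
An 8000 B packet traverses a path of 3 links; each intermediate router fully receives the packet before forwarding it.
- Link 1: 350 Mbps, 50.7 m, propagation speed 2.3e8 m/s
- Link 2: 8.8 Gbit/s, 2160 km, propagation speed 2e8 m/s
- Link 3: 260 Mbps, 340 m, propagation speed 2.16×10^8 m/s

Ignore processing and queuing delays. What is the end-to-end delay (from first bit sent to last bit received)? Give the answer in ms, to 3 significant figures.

11.2 ms

L = 8000 × 8 = 64000 bits.
Transmission delays (L/R per hop): 0.182857, 0.00727273, 0.246154 ms; sum = 0.436284 ms.
Propagation delays (d/s per hop): 0.000220435, 10.8, 0.00157407 ms; sum = 10.8018 ms.
End-to-end = 11.2 ms.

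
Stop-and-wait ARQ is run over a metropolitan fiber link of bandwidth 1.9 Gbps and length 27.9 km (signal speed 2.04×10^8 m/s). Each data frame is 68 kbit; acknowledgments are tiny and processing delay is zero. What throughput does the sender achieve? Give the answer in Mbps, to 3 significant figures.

t_tx = L/R = 68000/1900000000 = 3.57895e-05 s.
t_prop = 27900/204000000 = 0.000136765 s; RTT = 0.000273529 s.
Cycle = t_tx + RTT = 0.000309319 s.
Throughput = L / cycle = 68000 / 0.000309319 = 220 Mbps.

220 Mbps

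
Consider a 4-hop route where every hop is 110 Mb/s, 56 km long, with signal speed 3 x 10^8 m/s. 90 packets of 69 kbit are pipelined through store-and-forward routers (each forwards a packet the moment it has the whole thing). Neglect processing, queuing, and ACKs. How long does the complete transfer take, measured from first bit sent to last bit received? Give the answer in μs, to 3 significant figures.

59100 μs

Per-hop transmission t_tx = L/R = 69000/110000000 = 627.273 μs.
Per-hop propagation t_prop = 56000/300000000 = 186.667 μs.
Pipeline fill: first packet needs 4·t_tx to clear all hops; remaining 89 packets each add one t_tx.
Total = (4+90-1)·t_tx + 4·t_prop = 93·627.273 + 4·186.667 = 59100 μs.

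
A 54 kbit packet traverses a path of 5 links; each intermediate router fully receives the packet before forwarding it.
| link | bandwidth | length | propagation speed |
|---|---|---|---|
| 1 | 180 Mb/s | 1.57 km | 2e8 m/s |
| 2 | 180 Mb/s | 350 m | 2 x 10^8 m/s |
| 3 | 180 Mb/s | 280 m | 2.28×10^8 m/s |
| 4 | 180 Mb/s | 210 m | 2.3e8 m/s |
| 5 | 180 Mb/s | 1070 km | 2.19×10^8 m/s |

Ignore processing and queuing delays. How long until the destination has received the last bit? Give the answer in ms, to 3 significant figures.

6.40 ms

L = 54000 bits.
Transmission delay per hop = L/R = 54000/180000000 = 0.3 ms; 5 hops → 1.5 ms.
Propagation delays (d/s per hop): 0.00785, 0.00175, 0.00122807, 0.000913043, 4.88584 ms; sum = 4.89759 ms.
End-to-end = 6.40 ms.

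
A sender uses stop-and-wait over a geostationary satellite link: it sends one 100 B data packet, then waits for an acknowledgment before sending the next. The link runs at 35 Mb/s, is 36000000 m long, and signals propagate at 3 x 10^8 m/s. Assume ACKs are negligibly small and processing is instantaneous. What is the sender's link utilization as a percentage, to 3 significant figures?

t_tx = L/R = 800/35000000 = 2.28571e-05 s.
t_prop = 36000000/300000000 = 0.12 s; RTT = 0.24 s.
Cycle = t_tx + RTT = 0.240023 s.
Utilization = t_tx / cycle = 2.28571e-05/0.240023 = 0.00952 %.

0.00952 %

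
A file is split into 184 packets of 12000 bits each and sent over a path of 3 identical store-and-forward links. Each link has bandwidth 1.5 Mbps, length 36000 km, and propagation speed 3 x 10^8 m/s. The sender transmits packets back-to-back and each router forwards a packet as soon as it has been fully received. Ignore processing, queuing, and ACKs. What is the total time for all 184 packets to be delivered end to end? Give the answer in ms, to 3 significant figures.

1850 ms

Per-hop transmission t_tx = L/R = 12000/1500000 = 8 ms.
Per-hop propagation t_prop = 36000000/300000000 = 120 ms.
Pipeline fill: first packet needs 3·t_tx to clear all hops; remaining 183 packets each add one t_tx.
Total = (3+184-1)·t_tx + 3·t_prop = 186·8 + 3·120 = 1850 ms.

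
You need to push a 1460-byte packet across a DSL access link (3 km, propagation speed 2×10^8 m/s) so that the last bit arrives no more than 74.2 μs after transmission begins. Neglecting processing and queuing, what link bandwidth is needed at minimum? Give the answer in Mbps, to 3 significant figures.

197 Mbps

L = 11680 bits.
Propagation delay = 3000 / 200000000 = 15 μs.
Transmission budget = 74.2 − 15 = 59.2 μs.
R ≥ L / t_tx = 11680 bits / 5.92e-05 s = 197 Mbps.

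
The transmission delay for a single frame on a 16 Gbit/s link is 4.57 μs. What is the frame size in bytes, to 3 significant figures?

9140 bytes

L = R × t_tx = 16000000000 b/s × 4.57e-06 s = 73120 bits.
In bytes: 73120 / 8 = 9140 bytes.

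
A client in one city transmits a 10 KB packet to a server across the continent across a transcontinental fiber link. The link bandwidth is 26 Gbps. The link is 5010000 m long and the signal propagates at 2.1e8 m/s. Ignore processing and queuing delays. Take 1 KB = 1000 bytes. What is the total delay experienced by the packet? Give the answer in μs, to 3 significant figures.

L = 80000 bits.
Transmission delay = L/R = 80000 / 26000000000 = 3.07692 μs.
Propagation delay = d/s = 5010000 m / 210000000 m/s = 23857.1 μs.
Total = 23900 μs.

23900 μs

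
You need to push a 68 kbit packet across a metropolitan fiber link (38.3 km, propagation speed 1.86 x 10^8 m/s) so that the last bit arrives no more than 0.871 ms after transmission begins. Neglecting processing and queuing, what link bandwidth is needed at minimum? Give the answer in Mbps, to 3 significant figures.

Propagation delay = 38300 / 186000000 = 0.205914 ms.
Transmission budget = 0.871 − 0.205914 = 0.665086 ms.
R ≥ L / t_tx = 68000 bits / 0.000665086 s = 102 Mbps.

102 Mbps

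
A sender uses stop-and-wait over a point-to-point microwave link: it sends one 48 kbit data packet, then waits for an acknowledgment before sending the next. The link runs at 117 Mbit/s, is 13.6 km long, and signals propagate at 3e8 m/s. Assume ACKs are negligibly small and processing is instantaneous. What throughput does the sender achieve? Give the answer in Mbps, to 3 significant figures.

t_tx = L/R = 48000/117000000 = 0.000410256 s.
t_prop = 13600/300000000 = 4.53333e-05 s; RTT = 9.06667e-05 s.
Cycle = t_tx + RTT = 0.000500923 s.
Throughput = L / cycle = 48000 / 0.000500923 = 95.8 Mbps.

95.8 Mbps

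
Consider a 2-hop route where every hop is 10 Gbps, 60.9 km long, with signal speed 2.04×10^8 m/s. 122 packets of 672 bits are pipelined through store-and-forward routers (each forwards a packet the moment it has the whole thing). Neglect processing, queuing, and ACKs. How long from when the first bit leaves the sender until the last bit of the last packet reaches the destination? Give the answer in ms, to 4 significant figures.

Per-hop transmission t_tx = L/R = 672/10000000000 = 6.72e-05 ms.
Per-hop propagation t_prop = 60900/204000000 = 0.298529 ms.
Pipeline fill: first packet needs 2·t_tx to clear all hops; remaining 121 packets each add one t_tx.
Total = (2+122-1)·t_tx + 2·t_prop = 123·6.72e-05 + 2·0.298529 = 0.6053 ms.

0.6053 ms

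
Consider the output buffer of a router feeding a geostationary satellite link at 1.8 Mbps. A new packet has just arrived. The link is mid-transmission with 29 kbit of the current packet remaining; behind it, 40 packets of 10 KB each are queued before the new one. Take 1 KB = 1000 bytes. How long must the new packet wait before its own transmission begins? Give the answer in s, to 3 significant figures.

Each queued packet: L/R = 80000/1800000 = 0.0444444 s.
40 queued → 1.77778 s.
Plus remaining 29000 bits of current packet: 0.0161111 s.
Queuing delay = 1.79 s.

1.79 s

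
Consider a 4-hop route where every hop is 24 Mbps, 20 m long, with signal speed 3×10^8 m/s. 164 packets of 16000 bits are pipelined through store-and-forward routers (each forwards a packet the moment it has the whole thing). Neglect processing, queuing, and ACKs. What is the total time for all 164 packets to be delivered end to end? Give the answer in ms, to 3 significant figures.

Per-hop transmission t_tx = L/R = 16000/24000000 = 0.666667 ms.
Per-hop propagation t_prop = 20/300000000 = 6.66667e-05 ms.
Pipeline fill: first packet needs 4·t_tx to clear all hops; remaining 163 packets each add one t_tx.
Total = (4+164-1)·t_tx + 4·t_prop = 167·0.666667 + 4·6.66667e-05 = 111 ms.

111 ms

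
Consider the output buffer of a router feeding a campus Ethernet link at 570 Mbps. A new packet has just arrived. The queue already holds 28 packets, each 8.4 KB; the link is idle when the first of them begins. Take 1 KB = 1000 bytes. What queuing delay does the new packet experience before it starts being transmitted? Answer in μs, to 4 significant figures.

Each queued packet: L/R = 67200/570000000 = 117.895 μs.
28 queued → 3301.05 μs.
Queuing delay = 3301 μs.

3301 μs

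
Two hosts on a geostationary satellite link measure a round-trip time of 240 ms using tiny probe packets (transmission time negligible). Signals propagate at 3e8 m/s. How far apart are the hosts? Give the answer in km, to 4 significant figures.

36000 km

One-way propagation = RTT/2 = 120 ms.
d = s × t = 300000000 × 0.12 = 36000 km.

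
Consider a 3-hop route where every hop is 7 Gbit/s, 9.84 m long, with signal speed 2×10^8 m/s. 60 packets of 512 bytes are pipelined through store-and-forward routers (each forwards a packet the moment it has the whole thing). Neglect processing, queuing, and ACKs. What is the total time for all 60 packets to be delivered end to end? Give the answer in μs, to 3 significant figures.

Per-hop transmission t_tx = L/R = 4096/7000000000 = 0.585143 μs.
Per-hop propagation t_prop = 9.84/200000000 = 0.0492 μs.
Pipeline fill: first packet needs 3·t_tx to clear all hops; remaining 59 packets each add one t_tx.
Total = (3+60-1)·t_tx + 3·t_prop = 62·0.585143 + 3·0.0492 = 36.4 μs.

36.4 μs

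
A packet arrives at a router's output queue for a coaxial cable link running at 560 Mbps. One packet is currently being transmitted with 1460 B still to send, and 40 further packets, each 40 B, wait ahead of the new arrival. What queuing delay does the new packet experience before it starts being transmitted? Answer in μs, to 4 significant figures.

Each queued packet: L/R = 320/560000000 = 0.571429 μs.
40 queued → 22.8571 μs.
Plus remaining 11680 bits of current packet: 20.8571 μs.
Queuing delay = 43.71 μs.

43.71 μs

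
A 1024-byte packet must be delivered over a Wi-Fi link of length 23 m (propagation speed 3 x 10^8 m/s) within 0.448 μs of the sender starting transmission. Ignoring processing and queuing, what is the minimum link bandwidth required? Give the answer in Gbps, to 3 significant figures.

22.1 Gbps

L = 8192 bits.
Propagation delay = 23 / 300000000 = 0.0766667 μs.
Transmission budget = 0.448 − 0.0766667 = 0.371333 μs.
R ≥ L / t_tx = 8192 bits / 3.71333e-07 s = 22.1 Gbps.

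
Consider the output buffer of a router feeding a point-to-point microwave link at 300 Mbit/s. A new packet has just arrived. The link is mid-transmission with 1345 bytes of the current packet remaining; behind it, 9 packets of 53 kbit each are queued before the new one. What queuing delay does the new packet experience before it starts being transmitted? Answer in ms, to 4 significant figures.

Each queued packet: L/R = 53000/300000000 = 0.176667 ms.
9 queued → 1.59 ms.
Plus remaining 10760 bits of current packet: 0.0358667 ms.
Queuing delay = 1.626 ms.

1.626 ms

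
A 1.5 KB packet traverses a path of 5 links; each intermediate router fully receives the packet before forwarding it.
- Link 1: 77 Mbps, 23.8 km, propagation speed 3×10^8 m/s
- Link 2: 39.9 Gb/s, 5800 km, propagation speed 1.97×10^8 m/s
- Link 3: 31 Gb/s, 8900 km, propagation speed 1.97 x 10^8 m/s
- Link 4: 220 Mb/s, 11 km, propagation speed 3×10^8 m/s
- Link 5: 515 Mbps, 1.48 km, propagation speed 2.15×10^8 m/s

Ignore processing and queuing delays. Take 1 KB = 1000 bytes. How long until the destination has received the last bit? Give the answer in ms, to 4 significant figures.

74.98 ms

L = 12000 bits.
Transmission delays (L/R per hop): 0.155844, 0.000300752, 0.000387097, 0.0545455, 0.023301 ms; sum = 0.234378 ms.
Propagation delays (d/s per hop): 0.0793333, 29.4416, 45.1777, 0.0366667, 0.00688372 ms; sum = 74.7422 ms.
End-to-end = 74.98 ms.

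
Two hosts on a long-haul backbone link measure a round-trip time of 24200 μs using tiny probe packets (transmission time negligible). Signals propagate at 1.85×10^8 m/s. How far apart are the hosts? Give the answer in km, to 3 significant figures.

One-way propagation = RTT/2 = 12100 μs.
d = s × t = 185000000 × 0.0121 = 2240 km.

2240 km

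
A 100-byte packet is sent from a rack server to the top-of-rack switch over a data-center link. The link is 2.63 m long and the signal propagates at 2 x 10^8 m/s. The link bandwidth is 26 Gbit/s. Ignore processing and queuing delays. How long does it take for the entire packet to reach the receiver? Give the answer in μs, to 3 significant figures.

0.0439 μs

L = 100 × 8 = 800 bits.
Transmission delay = L/R = 800 / 26000000000 = 0.0307692 μs.
Propagation delay = d/s = 2.63 m / 200000000 m/s = 0.01315 μs.
Total = 0.0439 μs.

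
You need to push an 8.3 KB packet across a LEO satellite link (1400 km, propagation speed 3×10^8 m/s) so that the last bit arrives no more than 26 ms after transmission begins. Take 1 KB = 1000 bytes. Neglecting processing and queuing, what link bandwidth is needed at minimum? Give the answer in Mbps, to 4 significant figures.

3.113 Mbps

L = 66400 bits.
Propagation delay = 1400000 / 300000000 = 4.66667 ms.
Transmission budget = 26 − 4.66667 = 21.3333 ms.
R ≥ L / t_tx = 66400 bits / 0.0213333 s = 3.113 Mbps.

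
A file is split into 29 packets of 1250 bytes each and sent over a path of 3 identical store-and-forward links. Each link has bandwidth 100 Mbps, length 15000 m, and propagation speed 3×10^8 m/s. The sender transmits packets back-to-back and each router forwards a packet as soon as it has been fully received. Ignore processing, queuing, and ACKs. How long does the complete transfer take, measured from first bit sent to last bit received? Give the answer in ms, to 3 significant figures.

Per-hop transmission t_tx = L/R = 10000/100000000 = 0.1 ms.
Per-hop propagation t_prop = 15000/300000000 = 0.05 ms.
Pipeline fill: first packet needs 3·t_tx to clear all hops; remaining 28 packets each add one t_tx.
Total = (3+29-1)·t_tx + 3·t_prop = 31·0.1 + 3·0.05 = 3.25 ms.

3.25 ms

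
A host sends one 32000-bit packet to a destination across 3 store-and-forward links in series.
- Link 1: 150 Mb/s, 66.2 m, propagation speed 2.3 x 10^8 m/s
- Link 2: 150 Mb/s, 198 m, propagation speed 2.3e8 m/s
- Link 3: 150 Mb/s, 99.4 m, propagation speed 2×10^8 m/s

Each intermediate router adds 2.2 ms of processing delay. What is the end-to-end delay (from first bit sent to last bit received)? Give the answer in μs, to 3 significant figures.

Transmission delay per hop = L/R = 32000/150000000 = 213.333 μs; 3 hops → 640 μs.
Propagation delays (d/s per hop): 0.287826, 0.86087, 0.497 μs; sum = 1.6457 μs.
Processing at 2 router(s): 2 × 2.2 ms = 4400 μs.
End-to-end = 5040 μs.

5040 μs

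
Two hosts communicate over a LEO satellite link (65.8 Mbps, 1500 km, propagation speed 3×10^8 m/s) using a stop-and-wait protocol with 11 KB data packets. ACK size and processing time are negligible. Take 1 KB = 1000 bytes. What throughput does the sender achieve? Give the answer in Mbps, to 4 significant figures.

7.762 Mbps

t_tx = L/R = 88000/65800000 = 0.00133739 s.
t_prop = 1500000/300000000 = 0.005 s; RTT = 0.01 s.
Cycle = t_tx + RTT = 0.0113374 s.
Throughput = L / cycle = 88000 / 0.0113374 = 7.762 Mbps.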